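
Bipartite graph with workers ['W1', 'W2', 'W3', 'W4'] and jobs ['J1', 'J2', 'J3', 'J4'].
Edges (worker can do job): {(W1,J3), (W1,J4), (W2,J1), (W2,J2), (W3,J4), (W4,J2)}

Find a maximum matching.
Matching: {(W1,J3), (W2,J1), (W3,J4), (W4,J2)}

Maximum matching (size 4):
  W1 → J3
  W2 → J1
  W3 → J4
  W4 → J2

Each worker is assigned to at most one job, and each job to at most one worker.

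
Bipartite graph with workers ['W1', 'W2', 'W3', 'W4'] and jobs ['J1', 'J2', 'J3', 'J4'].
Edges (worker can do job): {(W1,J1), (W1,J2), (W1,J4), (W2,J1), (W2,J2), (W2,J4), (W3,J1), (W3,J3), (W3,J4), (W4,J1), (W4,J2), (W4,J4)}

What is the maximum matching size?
Maximum matching size = 4

Maximum matching: {(W1,J4), (W2,J1), (W3,J3), (W4,J2)}
Size: 4

This assigns 4 workers to 4 distinct jobs.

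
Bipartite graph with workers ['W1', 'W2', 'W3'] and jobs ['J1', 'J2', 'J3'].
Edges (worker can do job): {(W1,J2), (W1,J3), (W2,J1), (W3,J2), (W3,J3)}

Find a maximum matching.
Matching: {(W1,J3), (W2,J1), (W3,J2)}

Maximum matching (size 3):
  W1 → J3
  W2 → J1
  W3 → J2

Each worker is assigned to at most one job, and each job to at most one worker.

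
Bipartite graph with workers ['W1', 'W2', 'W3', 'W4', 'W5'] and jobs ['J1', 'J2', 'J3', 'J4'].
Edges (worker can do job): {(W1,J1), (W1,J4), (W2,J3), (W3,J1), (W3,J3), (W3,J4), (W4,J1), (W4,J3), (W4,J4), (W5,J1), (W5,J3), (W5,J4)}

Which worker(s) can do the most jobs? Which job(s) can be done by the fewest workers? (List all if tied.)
Most versatile: W3, W4, W5 (3 jobs); Least covered: J2 (0 workers)

Worker degrees (jobs they can do): W1:2, W2:1, W3:3, W4:3, W5:3
Job degrees (workers who can do it): J1:4, J2:0, J3:4, J4:4

Maximum worker degree is 3, achieved by: W3, W4, W5
Minimum job degree is 0, achieved by: J2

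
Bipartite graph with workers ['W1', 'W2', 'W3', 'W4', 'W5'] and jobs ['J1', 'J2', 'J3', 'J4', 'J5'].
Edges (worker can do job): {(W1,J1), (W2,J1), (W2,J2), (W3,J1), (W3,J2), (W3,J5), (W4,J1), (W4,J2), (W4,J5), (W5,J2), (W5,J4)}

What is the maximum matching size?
Maximum matching size = 4

Maximum matching: {(W2,J2), (W3,J5), (W4,J1), (W5,J4)}
Size: 4

This assigns 4 workers to 4 distinct jobs.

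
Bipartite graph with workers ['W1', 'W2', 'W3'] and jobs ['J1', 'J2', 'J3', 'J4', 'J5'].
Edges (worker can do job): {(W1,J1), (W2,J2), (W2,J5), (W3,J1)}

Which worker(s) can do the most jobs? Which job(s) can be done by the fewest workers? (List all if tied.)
Most versatile: W2 (2 jobs); Least covered: J3, J4 (0 workers)

Worker degrees (jobs they can do): W1:1, W2:2, W3:1
Job degrees (workers who can do it): J1:2, J2:1, J3:0, J4:0, J5:1

Maximum worker degree is 2, achieved by: W2
Minimum job degree is 0, achieved by: J3, J4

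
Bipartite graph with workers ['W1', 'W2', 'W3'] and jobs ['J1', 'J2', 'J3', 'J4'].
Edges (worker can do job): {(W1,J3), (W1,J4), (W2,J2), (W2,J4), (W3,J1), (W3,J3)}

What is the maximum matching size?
Maximum matching size = 3

Maximum matching: {(W1,J4), (W2,J2), (W3,J1)}
Size: 3

This assigns 3 workers to 3 distinct jobs.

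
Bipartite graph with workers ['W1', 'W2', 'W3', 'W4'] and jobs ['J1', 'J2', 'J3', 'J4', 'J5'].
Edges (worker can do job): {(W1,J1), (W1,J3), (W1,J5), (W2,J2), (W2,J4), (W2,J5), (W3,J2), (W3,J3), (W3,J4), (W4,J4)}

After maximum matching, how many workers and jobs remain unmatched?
Unmatched: 0 workers, 1 jobs

Maximum matching size: 4
Workers: 4 total, 4 matched, 0 unmatched
Jobs: 5 total, 4 matched, 1 unmatched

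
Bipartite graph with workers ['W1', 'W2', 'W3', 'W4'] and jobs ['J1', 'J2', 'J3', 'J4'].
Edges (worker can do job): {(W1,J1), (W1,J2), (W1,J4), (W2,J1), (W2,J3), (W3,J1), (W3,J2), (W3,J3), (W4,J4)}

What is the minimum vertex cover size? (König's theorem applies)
Minimum vertex cover size = 4

By König's theorem: in bipartite graphs,
min vertex cover = max matching = 4

Maximum matching has size 4, so minimum vertex cover also has size 4.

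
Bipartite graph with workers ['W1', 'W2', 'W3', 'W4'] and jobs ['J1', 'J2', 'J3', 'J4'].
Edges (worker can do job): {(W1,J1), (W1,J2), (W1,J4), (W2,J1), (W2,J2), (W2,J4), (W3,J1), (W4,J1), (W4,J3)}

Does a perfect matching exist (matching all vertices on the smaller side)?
Yes, perfect matching exists (size 4)

Perfect matching: {(W1,J2), (W2,J4), (W3,J1), (W4,J3)}
All 4 vertices on the smaller side are matched.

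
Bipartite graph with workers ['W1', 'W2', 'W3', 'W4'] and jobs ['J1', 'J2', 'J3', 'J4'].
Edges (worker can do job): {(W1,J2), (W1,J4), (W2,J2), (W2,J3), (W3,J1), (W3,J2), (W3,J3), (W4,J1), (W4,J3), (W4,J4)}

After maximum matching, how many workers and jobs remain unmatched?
Unmatched: 0 workers, 0 jobs

Maximum matching size: 4
Workers: 4 total, 4 matched, 0 unmatched
Jobs: 4 total, 4 matched, 0 unmatched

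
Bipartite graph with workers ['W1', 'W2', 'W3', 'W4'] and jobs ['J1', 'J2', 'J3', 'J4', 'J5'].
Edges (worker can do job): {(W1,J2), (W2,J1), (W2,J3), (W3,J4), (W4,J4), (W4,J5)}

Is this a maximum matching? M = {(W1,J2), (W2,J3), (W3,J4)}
No, size 3 is not maximum

Proposed matching has size 3.
Maximum matching size for this graph: 4.

This is NOT maximum - can be improved to size 4.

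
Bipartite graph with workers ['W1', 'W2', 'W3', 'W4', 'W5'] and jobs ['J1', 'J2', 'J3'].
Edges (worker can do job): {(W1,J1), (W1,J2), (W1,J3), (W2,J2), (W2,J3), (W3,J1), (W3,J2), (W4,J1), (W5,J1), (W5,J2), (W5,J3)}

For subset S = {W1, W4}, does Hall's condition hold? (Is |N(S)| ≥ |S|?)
Yes: |N(S)| = 3, |S| = 2

Subset S = {W1, W4}
Neighbors N(S) = {J1, J2, J3}

|N(S)| = 3, |S| = 2
Hall's condition: |N(S)| ≥ |S| is satisfied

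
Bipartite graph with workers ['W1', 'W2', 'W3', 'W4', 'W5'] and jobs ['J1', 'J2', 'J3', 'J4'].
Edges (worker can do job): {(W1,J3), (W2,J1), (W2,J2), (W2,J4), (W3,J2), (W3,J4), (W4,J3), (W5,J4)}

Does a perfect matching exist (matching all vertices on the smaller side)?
Yes, perfect matching exists (size 4)

Perfect matching: {(W2,J1), (W3,J2), (W4,J3), (W5,J4)}
All 4 vertices on the smaller side are matched.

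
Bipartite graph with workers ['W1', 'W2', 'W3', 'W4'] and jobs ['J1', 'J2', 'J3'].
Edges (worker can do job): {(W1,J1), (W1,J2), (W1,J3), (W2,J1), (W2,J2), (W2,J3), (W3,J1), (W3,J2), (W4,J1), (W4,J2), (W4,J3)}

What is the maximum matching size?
Maximum matching size = 3

Maximum matching: {(W1,J3), (W3,J1), (W4,J2)}
Size: 3

This assigns 3 workers to 3 distinct jobs.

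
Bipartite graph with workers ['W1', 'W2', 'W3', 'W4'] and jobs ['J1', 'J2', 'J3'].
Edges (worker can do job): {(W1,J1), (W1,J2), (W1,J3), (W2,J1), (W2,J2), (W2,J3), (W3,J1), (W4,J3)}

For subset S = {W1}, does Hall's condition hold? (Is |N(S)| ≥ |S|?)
Yes: |N(S)| = 3, |S| = 1

Subset S = {W1}
Neighbors N(S) = {J1, J2, J3}

|N(S)| = 3, |S| = 1
Hall's condition: |N(S)| ≥ |S| is satisfied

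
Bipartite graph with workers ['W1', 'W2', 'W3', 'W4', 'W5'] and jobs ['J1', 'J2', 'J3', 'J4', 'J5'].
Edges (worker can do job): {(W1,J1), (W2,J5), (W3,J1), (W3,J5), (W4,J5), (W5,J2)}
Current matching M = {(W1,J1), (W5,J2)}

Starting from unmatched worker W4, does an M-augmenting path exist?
Yes: W4 → J5

An M-augmenting path alternates non-matching / matching edges, starting and ending at unmatched vertices.
Path: W4 → J5
(J5 is unmatched in M, so the path is augmenting.)
Flipping edges along this path would increase |M| from 2 to 3.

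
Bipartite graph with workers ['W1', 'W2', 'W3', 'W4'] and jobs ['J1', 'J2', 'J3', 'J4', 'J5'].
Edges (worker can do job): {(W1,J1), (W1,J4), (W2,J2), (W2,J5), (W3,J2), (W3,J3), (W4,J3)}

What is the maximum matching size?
Maximum matching size = 4

Maximum matching: {(W1,J1), (W2,J5), (W3,J2), (W4,J3)}
Size: 4

This assigns 4 workers to 4 distinct jobs.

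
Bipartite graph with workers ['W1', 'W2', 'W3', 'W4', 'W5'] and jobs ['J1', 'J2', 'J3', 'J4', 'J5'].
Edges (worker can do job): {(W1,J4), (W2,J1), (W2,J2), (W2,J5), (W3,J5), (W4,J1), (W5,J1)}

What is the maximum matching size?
Maximum matching size = 4

Maximum matching: {(W1,J4), (W2,J2), (W3,J5), (W5,J1)}
Size: 4

This assigns 4 workers to 4 distinct jobs.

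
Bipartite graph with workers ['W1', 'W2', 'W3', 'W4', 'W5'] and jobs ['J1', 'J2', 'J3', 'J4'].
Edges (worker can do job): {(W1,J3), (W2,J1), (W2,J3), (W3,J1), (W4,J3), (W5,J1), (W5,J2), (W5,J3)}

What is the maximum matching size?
Maximum matching size = 3

Maximum matching: {(W3,J1), (W4,J3), (W5,J2)}
Size: 3

This assigns 3 workers to 3 distinct jobs.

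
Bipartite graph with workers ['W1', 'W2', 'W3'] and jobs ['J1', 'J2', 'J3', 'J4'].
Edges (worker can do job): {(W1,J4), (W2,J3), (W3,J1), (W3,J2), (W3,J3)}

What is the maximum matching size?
Maximum matching size = 3

Maximum matching: {(W1,J4), (W2,J3), (W3,J1)}
Size: 3

This assigns 3 workers to 3 distinct jobs.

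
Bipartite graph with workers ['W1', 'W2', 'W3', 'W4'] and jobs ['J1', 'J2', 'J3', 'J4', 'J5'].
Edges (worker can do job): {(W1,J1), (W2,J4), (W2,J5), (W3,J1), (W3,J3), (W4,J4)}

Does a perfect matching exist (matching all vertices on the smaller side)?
Yes, perfect matching exists (size 4)

Perfect matching: {(W1,J1), (W2,J5), (W3,J3), (W4,J4)}
All 4 vertices on the smaller side are matched.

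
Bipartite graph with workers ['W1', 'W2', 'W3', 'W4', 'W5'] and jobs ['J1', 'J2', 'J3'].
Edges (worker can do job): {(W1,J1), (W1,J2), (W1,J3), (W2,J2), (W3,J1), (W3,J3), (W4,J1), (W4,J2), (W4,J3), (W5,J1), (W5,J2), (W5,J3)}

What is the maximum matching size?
Maximum matching size = 3

Maximum matching: {(W3,J3), (W4,J2), (W5,J1)}
Size: 3

This assigns 3 workers to 3 distinct jobs.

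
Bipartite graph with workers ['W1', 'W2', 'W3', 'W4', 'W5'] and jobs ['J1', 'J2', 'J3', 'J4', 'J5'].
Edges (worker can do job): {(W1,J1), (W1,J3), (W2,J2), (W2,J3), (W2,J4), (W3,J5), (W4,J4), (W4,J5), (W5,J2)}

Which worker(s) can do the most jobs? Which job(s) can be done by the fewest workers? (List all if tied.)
Most versatile: W2 (3 jobs); Least covered: J1 (1 workers)

Worker degrees (jobs they can do): W1:2, W2:3, W3:1, W4:2, W5:1
Job degrees (workers who can do it): J1:1, J2:2, J3:2, J4:2, J5:2

Maximum worker degree is 3, achieved by: W2
Minimum job degree is 1, achieved by: J1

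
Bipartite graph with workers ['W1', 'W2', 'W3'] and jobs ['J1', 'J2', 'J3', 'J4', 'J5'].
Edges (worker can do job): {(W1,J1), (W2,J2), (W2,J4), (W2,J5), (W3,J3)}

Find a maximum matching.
Matching: {(W1,J1), (W2,J2), (W3,J3)}

Maximum matching (size 3):
  W1 → J1
  W2 → J2
  W3 → J3

Each worker is assigned to at most one job, and each job to at most one worker.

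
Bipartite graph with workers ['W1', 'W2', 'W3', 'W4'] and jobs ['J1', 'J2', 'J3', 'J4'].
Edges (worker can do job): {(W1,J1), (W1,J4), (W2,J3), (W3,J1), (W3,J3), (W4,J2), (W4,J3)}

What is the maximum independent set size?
Maximum independent set = 4

By König's theorem:
- Min vertex cover = Max matching = 4
- Max independent set = Total vertices - Min vertex cover
- Max independent set = 8 - 4 = 4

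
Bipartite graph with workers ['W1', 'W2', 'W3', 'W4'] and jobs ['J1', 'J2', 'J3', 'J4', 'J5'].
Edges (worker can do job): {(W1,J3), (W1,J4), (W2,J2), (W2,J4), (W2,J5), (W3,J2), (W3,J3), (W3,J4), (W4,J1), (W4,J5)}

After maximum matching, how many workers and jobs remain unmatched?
Unmatched: 0 workers, 1 jobs

Maximum matching size: 4
Workers: 4 total, 4 matched, 0 unmatched
Jobs: 5 total, 4 matched, 1 unmatched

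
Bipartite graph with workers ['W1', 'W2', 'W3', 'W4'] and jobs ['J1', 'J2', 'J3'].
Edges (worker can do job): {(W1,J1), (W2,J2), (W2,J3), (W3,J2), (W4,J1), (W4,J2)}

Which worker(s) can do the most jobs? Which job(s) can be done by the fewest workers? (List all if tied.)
Most versatile: W2, W4 (2 jobs); Least covered: J3 (1 workers)

Worker degrees (jobs they can do): W1:1, W2:2, W3:1, W4:2
Job degrees (workers who can do it): J1:2, J2:3, J3:1

Maximum worker degree is 2, achieved by: W2, W4
Minimum job degree is 1, achieved by: J3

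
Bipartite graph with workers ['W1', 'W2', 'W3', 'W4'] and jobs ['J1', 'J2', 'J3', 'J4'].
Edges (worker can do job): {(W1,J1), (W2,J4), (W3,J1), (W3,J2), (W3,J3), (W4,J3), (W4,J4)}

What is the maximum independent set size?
Maximum independent set = 4

By König's theorem:
- Min vertex cover = Max matching = 4
- Max independent set = Total vertices - Min vertex cover
- Max independent set = 8 - 4 = 4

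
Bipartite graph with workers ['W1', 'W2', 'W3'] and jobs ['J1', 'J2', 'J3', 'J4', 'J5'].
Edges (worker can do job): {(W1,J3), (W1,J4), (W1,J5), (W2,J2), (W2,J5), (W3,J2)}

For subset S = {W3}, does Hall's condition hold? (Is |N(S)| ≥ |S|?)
Yes: |N(S)| = 1, |S| = 1

Subset S = {W3}
Neighbors N(S) = {J2}

|N(S)| = 1, |S| = 1
Hall's condition: |N(S)| ≥ |S| is satisfied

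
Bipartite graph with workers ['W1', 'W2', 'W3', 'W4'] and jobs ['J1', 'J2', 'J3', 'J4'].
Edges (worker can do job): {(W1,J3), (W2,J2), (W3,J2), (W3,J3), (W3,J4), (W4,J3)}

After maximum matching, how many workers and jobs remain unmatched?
Unmatched: 1 workers, 1 jobs

Maximum matching size: 3
Workers: 4 total, 3 matched, 1 unmatched
Jobs: 4 total, 3 matched, 1 unmatched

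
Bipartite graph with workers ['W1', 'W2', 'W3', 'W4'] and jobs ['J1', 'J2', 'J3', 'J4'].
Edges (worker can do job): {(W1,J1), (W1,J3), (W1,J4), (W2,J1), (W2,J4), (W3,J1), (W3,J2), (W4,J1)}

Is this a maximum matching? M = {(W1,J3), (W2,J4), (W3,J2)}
No, size 3 is not maximum

Proposed matching has size 3.
Maximum matching size for this graph: 4.

This is NOT maximum - can be improved to size 4.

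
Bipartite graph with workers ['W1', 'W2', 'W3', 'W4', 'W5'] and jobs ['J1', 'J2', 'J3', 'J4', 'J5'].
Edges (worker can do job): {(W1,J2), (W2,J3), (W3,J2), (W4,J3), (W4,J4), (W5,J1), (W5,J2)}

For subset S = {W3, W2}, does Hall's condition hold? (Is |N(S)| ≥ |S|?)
Yes: |N(S)| = 2, |S| = 2

Subset S = {W3, W2}
Neighbors N(S) = {J2, J3}

|N(S)| = 2, |S| = 2
Hall's condition: |N(S)| ≥ |S| is satisfied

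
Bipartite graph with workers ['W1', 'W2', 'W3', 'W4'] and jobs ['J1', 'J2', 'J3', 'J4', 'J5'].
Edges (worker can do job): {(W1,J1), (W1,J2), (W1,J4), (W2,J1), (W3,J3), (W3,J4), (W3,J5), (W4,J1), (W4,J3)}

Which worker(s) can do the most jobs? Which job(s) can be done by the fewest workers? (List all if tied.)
Most versatile: W1, W3 (3 jobs); Least covered: J2, J5 (1 workers)

Worker degrees (jobs they can do): W1:3, W2:1, W3:3, W4:2
Job degrees (workers who can do it): J1:3, J2:1, J3:2, J4:2, J5:1

Maximum worker degree is 3, achieved by: W1, W3
Minimum job degree is 1, achieved by: J2, J5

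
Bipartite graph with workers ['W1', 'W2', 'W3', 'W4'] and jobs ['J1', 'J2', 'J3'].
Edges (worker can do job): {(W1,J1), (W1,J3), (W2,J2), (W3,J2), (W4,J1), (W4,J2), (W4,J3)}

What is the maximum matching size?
Maximum matching size = 3

Maximum matching: {(W1,J3), (W3,J2), (W4,J1)}
Size: 3

This assigns 3 workers to 3 distinct jobs.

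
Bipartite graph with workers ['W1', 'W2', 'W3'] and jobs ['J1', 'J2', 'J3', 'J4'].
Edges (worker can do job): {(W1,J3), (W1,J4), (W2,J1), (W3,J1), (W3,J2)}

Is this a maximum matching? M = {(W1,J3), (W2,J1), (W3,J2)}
Yes, size 3 is maximum

Proposed matching has size 3.
Maximum matching size for this graph: 3.

This is a maximum matching.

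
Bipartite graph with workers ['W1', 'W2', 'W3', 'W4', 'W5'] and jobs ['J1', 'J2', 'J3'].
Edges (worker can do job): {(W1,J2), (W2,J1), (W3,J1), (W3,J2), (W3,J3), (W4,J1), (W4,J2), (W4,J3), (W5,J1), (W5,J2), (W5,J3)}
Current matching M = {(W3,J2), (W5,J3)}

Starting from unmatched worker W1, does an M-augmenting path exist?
Yes: W1 → J2 → W3 → J1

An M-augmenting path alternates non-matching / matching edges, starting and ending at unmatched vertices.
Path: W1 → J2 → W3 → J1
(J1 is unmatched in M, so the path is augmenting.)
Flipping edges along this path would increase |M| from 2 to 3.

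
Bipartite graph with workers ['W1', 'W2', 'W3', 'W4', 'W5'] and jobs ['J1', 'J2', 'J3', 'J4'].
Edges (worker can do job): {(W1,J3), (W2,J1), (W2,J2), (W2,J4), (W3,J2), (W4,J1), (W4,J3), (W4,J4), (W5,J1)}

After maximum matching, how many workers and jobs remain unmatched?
Unmatched: 1 workers, 0 jobs

Maximum matching size: 4
Workers: 5 total, 4 matched, 1 unmatched
Jobs: 4 total, 4 matched, 0 unmatched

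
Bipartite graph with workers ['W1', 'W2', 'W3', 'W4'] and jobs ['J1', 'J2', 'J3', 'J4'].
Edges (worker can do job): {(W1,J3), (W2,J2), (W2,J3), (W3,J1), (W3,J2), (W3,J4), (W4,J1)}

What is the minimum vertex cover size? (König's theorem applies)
Minimum vertex cover size = 4

By König's theorem: in bipartite graphs,
min vertex cover = max matching = 4

Maximum matching has size 4, so minimum vertex cover also has size 4.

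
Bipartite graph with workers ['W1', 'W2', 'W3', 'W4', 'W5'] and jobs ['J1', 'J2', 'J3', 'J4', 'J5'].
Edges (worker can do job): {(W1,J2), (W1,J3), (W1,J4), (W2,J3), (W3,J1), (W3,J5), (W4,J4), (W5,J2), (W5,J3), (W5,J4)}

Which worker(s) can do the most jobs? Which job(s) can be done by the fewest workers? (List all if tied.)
Most versatile: W1, W5 (3 jobs); Least covered: J1, J5 (1 workers)

Worker degrees (jobs they can do): W1:3, W2:1, W3:2, W4:1, W5:3
Job degrees (workers who can do it): J1:1, J2:2, J3:3, J4:3, J5:1

Maximum worker degree is 3, achieved by: W1, W5
Minimum job degree is 1, achieved by: J1, J5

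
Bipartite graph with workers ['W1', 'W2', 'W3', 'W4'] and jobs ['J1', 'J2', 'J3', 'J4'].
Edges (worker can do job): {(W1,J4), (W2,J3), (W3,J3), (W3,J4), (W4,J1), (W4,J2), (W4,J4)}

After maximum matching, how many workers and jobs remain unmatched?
Unmatched: 1 workers, 1 jobs

Maximum matching size: 3
Workers: 4 total, 3 matched, 1 unmatched
Jobs: 4 total, 3 matched, 1 unmatched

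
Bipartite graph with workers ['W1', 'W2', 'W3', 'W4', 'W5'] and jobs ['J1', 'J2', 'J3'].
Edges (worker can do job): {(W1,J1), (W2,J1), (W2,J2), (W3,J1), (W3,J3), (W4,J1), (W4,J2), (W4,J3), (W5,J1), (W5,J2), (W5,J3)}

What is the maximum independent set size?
Maximum independent set = 5

By König's theorem:
- Min vertex cover = Max matching = 3
- Max independent set = Total vertices - Min vertex cover
- Max independent set = 8 - 3 = 5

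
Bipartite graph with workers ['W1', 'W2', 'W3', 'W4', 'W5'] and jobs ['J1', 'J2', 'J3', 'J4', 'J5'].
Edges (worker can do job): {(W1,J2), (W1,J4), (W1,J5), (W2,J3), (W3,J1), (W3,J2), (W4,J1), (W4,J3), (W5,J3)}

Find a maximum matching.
Matching: {(W1,J4), (W3,J2), (W4,J1), (W5,J3)}

Maximum matching (size 4):
  W1 → J4
  W3 → J2
  W4 → J1
  W5 → J3

Each worker is assigned to at most one job, and each job to at most one worker.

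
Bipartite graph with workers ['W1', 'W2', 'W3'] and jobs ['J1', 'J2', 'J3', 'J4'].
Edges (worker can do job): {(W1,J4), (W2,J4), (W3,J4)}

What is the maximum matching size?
Maximum matching size = 1

Maximum matching: {(W3,J4)}
Size: 1

This assigns 1 workers to 1 distinct jobs.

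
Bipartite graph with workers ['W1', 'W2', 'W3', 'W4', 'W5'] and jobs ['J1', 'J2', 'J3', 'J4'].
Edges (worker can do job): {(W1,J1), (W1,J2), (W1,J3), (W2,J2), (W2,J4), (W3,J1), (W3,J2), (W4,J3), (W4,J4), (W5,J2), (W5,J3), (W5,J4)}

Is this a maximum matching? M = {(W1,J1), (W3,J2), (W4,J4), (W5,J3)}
Yes, size 4 is maximum

Proposed matching has size 4.
Maximum matching size for this graph: 4.

This is a maximum matching.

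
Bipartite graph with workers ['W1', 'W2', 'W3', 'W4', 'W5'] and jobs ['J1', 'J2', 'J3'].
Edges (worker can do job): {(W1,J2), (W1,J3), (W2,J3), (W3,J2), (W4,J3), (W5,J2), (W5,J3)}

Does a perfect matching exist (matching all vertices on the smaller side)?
No, maximum matching has size 2 < 3

Maximum matching has size 2, need 3 for perfect matching.
Unmatched workers: ['W4', 'W1', 'W2']
Unmatched jobs: ['J1']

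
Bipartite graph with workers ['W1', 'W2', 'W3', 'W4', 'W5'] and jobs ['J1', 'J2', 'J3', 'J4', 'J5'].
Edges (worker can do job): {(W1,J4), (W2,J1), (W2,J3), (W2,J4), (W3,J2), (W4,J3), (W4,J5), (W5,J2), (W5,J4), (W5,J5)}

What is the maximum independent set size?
Maximum independent set = 5

By König's theorem:
- Min vertex cover = Max matching = 5
- Max independent set = Total vertices - Min vertex cover
- Max independent set = 10 - 5 = 5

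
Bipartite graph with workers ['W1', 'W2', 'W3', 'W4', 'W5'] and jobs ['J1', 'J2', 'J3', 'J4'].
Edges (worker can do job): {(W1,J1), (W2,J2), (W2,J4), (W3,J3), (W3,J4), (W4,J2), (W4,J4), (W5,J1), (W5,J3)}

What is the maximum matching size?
Maximum matching size = 4

Maximum matching: {(W2,J4), (W3,J3), (W4,J2), (W5,J1)}
Size: 4

This assigns 4 workers to 4 distinct jobs.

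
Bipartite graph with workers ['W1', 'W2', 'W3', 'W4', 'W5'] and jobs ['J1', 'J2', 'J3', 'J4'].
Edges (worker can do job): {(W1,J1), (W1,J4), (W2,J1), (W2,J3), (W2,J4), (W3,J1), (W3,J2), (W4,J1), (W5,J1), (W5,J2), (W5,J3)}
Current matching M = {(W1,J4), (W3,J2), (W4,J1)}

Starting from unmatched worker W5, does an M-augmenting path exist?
Yes: W5 → J3

An M-augmenting path alternates non-matching / matching edges, starting and ending at unmatched vertices.
Path: W5 → J3
(J3 is unmatched in M, so the path is augmenting.)
Flipping edges along this path would increase |M| from 3 to 4.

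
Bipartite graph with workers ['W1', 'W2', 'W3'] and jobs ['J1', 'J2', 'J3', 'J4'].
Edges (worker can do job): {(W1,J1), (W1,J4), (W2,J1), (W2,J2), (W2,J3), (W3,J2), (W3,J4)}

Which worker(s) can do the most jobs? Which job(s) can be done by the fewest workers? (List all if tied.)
Most versatile: W2 (3 jobs); Least covered: J3 (1 workers)

Worker degrees (jobs they can do): W1:2, W2:3, W3:2
Job degrees (workers who can do it): J1:2, J2:2, J3:1, J4:2

Maximum worker degree is 3, achieved by: W2
Minimum job degree is 1, achieved by: J3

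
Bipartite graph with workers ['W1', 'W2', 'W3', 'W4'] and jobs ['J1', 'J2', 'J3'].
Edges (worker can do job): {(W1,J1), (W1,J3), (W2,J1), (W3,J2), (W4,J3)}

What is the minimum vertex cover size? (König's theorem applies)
Minimum vertex cover size = 3

By König's theorem: in bipartite graphs,
min vertex cover = max matching = 3

Maximum matching has size 3, so minimum vertex cover also has size 3.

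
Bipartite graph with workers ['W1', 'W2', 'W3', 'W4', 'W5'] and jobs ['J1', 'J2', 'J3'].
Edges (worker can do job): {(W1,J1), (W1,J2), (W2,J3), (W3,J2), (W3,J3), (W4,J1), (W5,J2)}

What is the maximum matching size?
Maximum matching size = 3

Maximum matching: {(W2,J3), (W3,J2), (W4,J1)}
Size: 3

This assigns 3 workers to 3 distinct jobs.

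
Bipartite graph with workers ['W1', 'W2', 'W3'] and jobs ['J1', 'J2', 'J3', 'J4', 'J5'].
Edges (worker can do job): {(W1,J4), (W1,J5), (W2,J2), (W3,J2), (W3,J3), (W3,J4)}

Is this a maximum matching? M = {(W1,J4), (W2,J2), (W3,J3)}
Yes, size 3 is maximum

Proposed matching has size 3.
Maximum matching size for this graph: 3.

This is a maximum matching.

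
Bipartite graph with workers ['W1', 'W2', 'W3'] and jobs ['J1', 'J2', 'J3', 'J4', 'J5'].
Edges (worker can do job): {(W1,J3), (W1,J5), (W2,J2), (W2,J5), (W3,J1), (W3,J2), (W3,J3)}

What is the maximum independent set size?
Maximum independent set = 5

By König's theorem:
- Min vertex cover = Max matching = 3
- Max independent set = Total vertices - Min vertex cover
- Max independent set = 8 - 3 = 5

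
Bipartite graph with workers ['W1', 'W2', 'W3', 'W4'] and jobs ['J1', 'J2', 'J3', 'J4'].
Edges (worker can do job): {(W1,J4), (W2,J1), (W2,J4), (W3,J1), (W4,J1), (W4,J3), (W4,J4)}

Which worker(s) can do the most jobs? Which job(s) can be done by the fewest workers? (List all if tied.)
Most versatile: W4 (3 jobs); Least covered: J2 (0 workers)

Worker degrees (jobs they can do): W1:1, W2:2, W3:1, W4:3
Job degrees (workers who can do it): J1:3, J2:0, J3:1, J4:3

Maximum worker degree is 3, achieved by: W4
Minimum job degree is 0, achieved by: J2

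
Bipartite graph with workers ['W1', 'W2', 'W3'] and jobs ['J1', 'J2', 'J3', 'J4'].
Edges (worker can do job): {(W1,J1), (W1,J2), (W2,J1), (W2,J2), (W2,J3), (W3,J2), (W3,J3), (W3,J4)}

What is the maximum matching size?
Maximum matching size = 3

Maximum matching: {(W1,J1), (W2,J2), (W3,J3)}
Size: 3

This assigns 3 workers to 3 distinct jobs.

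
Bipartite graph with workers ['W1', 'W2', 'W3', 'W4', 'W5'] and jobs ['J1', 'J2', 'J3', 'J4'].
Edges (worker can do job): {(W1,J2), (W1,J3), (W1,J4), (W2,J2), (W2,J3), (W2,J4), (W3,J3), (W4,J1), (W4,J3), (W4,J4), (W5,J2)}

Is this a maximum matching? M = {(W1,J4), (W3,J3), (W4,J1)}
No, size 3 is not maximum

Proposed matching has size 3.
Maximum matching size for this graph: 4.

This is NOT maximum - can be improved to size 4.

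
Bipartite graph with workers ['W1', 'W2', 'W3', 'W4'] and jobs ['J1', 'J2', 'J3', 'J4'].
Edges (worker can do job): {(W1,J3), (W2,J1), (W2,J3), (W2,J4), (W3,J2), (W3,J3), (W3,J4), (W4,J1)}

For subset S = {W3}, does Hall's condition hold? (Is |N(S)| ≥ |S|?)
Yes: |N(S)| = 3, |S| = 1

Subset S = {W3}
Neighbors N(S) = {J2, J3, J4}

|N(S)| = 3, |S| = 1
Hall's condition: |N(S)| ≥ |S| is satisfied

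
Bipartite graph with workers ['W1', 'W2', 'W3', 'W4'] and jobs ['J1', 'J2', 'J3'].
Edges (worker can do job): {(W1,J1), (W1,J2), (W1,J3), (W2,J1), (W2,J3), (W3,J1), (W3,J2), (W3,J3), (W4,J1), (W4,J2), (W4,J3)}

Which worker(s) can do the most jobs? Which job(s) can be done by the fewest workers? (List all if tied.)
Most versatile: W1, W3, W4 (3 jobs); Least covered: J2 (3 workers)

Worker degrees (jobs they can do): W1:3, W2:2, W3:3, W4:3
Job degrees (workers who can do it): J1:4, J2:3, J3:4

Maximum worker degree is 3, achieved by: W1, W3, W4
Minimum job degree is 3, achieved by: J2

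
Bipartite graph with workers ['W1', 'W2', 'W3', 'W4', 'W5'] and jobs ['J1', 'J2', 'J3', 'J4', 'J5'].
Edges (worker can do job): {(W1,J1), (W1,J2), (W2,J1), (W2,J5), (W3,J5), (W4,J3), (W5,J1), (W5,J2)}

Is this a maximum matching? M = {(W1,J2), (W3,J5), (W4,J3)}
No, size 3 is not maximum

Proposed matching has size 3.
Maximum matching size for this graph: 4.

This is NOT maximum - can be improved to size 4.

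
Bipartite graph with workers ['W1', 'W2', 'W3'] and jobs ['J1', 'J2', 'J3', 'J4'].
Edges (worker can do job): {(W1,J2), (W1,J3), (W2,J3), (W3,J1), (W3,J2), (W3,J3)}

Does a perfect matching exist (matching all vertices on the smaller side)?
Yes, perfect matching exists (size 3)

Perfect matching: {(W1,J2), (W2,J3), (W3,J1)}
All 3 vertices on the smaller side are matched.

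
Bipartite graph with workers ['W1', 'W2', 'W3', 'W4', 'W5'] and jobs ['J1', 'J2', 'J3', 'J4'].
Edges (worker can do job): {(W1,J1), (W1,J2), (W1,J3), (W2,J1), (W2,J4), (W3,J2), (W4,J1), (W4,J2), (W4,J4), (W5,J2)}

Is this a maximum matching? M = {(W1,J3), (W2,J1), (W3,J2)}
No, size 3 is not maximum

Proposed matching has size 3.
Maximum matching size for this graph: 4.

This is NOT maximum - can be improved to size 4.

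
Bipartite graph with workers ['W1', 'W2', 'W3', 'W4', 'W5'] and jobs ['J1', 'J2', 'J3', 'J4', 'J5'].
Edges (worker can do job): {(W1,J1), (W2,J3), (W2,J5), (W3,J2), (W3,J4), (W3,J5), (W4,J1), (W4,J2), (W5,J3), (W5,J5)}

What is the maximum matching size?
Maximum matching size = 5

Maximum matching: {(W1,J1), (W2,J5), (W3,J4), (W4,J2), (W5,J3)}
Size: 5

This assigns 5 workers to 5 distinct jobs.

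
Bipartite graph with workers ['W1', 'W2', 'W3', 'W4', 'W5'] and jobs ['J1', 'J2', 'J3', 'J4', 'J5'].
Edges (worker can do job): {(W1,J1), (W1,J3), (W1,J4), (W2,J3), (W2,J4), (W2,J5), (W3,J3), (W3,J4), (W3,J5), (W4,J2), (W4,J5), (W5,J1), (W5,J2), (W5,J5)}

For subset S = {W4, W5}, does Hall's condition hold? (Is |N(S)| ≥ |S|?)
Yes: |N(S)| = 3, |S| = 2

Subset S = {W4, W5}
Neighbors N(S) = {J1, J2, J5}

|N(S)| = 3, |S| = 2
Hall's condition: |N(S)| ≥ |S| is satisfied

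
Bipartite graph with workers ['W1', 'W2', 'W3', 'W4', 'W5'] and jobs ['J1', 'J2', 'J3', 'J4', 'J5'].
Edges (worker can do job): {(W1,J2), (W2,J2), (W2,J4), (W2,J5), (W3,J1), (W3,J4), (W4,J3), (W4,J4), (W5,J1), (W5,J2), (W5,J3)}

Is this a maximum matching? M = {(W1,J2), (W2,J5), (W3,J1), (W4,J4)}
No, size 4 is not maximum

Proposed matching has size 4.
Maximum matching size for this graph: 5.

This is NOT maximum - can be improved to size 5.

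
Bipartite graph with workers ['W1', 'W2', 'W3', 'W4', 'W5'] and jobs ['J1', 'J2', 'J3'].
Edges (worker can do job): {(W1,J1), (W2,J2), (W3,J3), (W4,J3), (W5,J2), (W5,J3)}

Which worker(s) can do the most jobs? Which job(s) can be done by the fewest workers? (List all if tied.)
Most versatile: W5 (2 jobs); Least covered: J1 (1 workers)

Worker degrees (jobs they can do): W1:1, W2:1, W3:1, W4:1, W5:2
Job degrees (workers who can do it): J1:1, J2:2, J3:3

Maximum worker degree is 2, achieved by: W5
Minimum job degree is 1, achieved by: J1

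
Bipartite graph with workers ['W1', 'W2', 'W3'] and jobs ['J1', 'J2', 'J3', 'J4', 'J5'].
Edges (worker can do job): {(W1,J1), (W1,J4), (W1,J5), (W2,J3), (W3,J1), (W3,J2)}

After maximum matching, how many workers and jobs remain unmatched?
Unmatched: 0 workers, 2 jobs

Maximum matching size: 3
Workers: 3 total, 3 matched, 0 unmatched
Jobs: 5 total, 3 matched, 2 unmatched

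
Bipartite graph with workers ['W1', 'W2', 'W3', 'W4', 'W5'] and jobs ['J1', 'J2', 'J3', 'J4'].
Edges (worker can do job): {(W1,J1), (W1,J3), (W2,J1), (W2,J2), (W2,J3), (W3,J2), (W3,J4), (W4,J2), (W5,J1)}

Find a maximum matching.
Matching: {(W1,J3), (W3,J4), (W4,J2), (W5,J1)}

Maximum matching (size 4):
  W1 → J3
  W3 → J4
  W4 → J2
  W5 → J1

Each worker is assigned to at most one job, and each job to at most one worker.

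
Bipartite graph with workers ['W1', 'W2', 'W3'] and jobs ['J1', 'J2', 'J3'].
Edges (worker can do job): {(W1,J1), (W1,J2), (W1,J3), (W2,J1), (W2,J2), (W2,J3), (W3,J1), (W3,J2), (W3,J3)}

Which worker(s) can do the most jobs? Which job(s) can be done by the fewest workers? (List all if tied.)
Most versatile: W1, W2, W3 (3 jobs); Least covered: J1, J2, J3 (3 workers)

Worker degrees (jobs they can do): W1:3, W2:3, W3:3
Job degrees (workers who can do it): J1:3, J2:3, J3:3

Maximum worker degree is 3, achieved by: W1, W2, W3
Minimum job degree is 3, achieved by: J1, J2, J3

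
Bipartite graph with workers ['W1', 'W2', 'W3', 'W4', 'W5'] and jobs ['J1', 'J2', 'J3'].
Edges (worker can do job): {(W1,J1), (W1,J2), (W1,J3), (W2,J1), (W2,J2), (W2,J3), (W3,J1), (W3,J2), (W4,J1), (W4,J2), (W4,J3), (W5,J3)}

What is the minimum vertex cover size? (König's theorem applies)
Minimum vertex cover size = 3

By König's theorem: in bipartite graphs,
min vertex cover = max matching = 3

Maximum matching has size 3, so minimum vertex cover also has size 3.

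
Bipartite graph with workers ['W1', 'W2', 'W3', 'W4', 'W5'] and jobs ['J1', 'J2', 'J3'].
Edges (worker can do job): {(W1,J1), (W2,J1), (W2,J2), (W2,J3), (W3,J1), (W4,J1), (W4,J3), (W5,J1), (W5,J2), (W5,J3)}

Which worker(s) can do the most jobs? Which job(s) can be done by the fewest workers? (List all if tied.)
Most versatile: W2, W5 (3 jobs); Least covered: J2 (2 workers)

Worker degrees (jobs they can do): W1:1, W2:3, W3:1, W4:2, W5:3
Job degrees (workers who can do it): J1:5, J2:2, J3:3

Maximum worker degree is 3, achieved by: W2, W5
Minimum job degree is 2, achieved by: J2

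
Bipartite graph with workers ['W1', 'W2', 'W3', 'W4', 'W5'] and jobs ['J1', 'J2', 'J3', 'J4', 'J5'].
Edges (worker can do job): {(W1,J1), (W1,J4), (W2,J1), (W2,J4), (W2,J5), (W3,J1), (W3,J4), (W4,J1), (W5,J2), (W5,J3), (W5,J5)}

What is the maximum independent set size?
Maximum independent set = 6

By König's theorem:
- Min vertex cover = Max matching = 4
- Max independent set = Total vertices - Min vertex cover
- Max independent set = 10 - 4 = 6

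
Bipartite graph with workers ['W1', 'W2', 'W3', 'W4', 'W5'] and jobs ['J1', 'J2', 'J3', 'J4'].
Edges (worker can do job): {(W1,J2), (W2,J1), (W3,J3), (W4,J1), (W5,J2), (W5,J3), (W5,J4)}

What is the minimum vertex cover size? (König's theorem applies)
Minimum vertex cover size = 4

By König's theorem: in bipartite graphs,
min vertex cover = max matching = 4

Maximum matching has size 4, so minimum vertex cover also has size 4.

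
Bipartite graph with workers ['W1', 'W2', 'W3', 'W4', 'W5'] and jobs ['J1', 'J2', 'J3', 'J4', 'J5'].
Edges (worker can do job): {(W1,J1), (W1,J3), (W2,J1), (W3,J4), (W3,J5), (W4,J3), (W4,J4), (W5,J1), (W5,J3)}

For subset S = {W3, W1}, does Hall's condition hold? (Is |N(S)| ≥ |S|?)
Yes: |N(S)| = 4, |S| = 2

Subset S = {W3, W1}
Neighbors N(S) = {J1, J3, J4, J5}

|N(S)| = 4, |S| = 2
Hall's condition: |N(S)| ≥ |S| is satisfied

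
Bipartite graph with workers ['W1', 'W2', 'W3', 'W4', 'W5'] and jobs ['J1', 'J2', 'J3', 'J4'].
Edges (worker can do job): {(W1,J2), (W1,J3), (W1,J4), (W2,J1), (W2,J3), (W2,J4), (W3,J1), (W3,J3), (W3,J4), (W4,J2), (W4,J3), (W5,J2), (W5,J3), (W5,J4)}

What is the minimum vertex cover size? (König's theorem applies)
Minimum vertex cover size = 4

By König's theorem: in bipartite graphs,
min vertex cover = max matching = 4

Maximum matching has size 4, so minimum vertex cover also has size 4.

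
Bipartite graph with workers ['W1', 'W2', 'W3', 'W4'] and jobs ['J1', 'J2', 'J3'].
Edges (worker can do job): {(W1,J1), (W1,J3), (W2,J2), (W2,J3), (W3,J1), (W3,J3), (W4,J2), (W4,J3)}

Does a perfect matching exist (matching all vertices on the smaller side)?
Yes, perfect matching exists (size 3)

Perfect matching: {(W1,J3), (W3,J1), (W4,J2)}
All 3 vertices on the smaller side are matched.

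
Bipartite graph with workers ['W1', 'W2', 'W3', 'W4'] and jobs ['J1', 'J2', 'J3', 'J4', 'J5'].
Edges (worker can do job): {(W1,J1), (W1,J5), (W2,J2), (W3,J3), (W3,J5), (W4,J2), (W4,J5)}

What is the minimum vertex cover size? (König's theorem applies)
Minimum vertex cover size = 4

By König's theorem: in bipartite graphs,
min vertex cover = max matching = 4

Maximum matching has size 4, so minimum vertex cover also has size 4.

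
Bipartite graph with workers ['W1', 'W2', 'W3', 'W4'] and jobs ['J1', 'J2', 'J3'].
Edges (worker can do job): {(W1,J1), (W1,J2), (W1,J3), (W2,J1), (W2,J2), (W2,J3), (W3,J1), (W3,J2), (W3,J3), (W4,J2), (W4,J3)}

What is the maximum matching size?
Maximum matching size = 3

Maximum matching: {(W1,J3), (W3,J1), (W4,J2)}
Size: 3

This assigns 3 workers to 3 distinct jobs.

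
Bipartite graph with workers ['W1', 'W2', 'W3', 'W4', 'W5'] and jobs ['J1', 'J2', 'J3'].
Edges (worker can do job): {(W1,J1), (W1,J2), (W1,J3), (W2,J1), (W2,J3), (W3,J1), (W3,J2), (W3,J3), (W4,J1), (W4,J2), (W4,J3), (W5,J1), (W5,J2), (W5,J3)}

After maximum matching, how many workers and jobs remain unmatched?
Unmatched: 2 workers, 0 jobs

Maximum matching size: 3
Workers: 5 total, 3 matched, 2 unmatched
Jobs: 3 total, 3 matched, 0 unmatched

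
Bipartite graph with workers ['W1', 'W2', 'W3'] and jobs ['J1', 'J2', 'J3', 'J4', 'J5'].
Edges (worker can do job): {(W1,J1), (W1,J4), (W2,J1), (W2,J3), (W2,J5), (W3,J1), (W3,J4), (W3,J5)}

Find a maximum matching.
Matching: {(W1,J1), (W2,J5), (W3,J4)}

Maximum matching (size 3):
  W1 → J1
  W2 → J5
  W3 → J4

Each worker is assigned to at most one job, and each job to at most one worker.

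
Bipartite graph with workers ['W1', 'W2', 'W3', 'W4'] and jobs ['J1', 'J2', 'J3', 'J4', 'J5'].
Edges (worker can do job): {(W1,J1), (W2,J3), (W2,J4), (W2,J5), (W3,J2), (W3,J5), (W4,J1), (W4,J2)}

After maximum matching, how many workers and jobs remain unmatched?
Unmatched: 0 workers, 1 jobs

Maximum matching size: 4
Workers: 4 total, 4 matched, 0 unmatched
Jobs: 5 total, 4 matched, 1 unmatched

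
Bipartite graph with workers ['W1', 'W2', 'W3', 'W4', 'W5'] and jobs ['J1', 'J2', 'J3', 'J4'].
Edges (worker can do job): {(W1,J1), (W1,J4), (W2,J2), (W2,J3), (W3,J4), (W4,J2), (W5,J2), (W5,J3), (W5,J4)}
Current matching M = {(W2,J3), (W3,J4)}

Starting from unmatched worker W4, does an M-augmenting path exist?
Yes: W4 → J2

An M-augmenting path alternates non-matching / matching edges, starting and ending at unmatched vertices.
Path: W4 → J2
(J2 is unmatched in M, so the path is augmenting.)
Flipping edges along this path would increase |M| from 2 to 3.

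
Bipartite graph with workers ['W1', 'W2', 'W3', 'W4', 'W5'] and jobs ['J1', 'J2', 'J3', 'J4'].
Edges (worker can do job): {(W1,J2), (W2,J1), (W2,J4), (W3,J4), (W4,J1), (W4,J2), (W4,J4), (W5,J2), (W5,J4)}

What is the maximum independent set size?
Maximum independent set = 6

By König's theorem:
- Min vertex cover = Max matching = 3
- Max independent set = Total vertices - Min vertex cover
- Max independent set = 9 - 3 = 6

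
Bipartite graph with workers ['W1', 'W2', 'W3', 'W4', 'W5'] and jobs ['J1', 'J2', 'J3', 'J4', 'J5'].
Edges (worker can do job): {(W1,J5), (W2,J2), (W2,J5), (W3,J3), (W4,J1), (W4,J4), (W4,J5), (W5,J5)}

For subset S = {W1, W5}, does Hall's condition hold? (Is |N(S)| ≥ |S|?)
No: |N(S)| = 1, |S| = 2

Subset S = {W1, W5}
Neighbors N(S) = {J5}

|N(S)| = 1, |S| = 2
Hall's condition: |N(S)| ≥ |S| is NOT satisfied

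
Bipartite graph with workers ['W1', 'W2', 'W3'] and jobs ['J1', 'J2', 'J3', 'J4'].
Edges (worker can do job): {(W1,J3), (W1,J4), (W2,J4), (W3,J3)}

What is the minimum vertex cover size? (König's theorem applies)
Minimum vertex cover size = 2

By König's theorem: in bipartite graphs,
min vertex cover = max matching = 2

Maximum matching has size 2, so minimum vertex cover also has size 2.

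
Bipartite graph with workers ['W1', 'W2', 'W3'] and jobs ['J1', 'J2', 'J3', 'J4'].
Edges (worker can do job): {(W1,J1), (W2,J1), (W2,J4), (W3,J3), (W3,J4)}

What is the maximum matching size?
Maximum matching size = 3

Maximum matching: {(W1,J1), (W2,J4), (W3,J3)}
Size: 3

This assigns 3 workers to 3 distinct jobs.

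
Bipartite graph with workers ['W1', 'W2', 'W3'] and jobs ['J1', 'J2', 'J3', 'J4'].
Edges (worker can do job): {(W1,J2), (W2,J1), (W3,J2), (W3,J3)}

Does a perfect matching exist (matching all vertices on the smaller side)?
Yes, perfect matching exists (size 3)

Perfect matching: {(W1,J2), (W2,J1), (W3,J3)}
All 3 vertices on the smaller side are matched.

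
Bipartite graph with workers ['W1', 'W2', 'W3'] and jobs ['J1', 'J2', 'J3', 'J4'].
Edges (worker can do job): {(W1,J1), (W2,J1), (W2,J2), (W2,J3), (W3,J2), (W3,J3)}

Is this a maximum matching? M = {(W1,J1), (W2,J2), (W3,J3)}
Yes, size 3 is maximum

Proposed matching has size 3.
Maximum matching size for this graph: 3.

This is a maximum matching.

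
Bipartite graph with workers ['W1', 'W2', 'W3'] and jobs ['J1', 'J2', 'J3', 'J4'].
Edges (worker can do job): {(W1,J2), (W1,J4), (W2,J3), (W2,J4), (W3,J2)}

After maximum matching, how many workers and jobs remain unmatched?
Unmatched: 0 workers, 1 jobs

Maximum matching size: 3
Workers: 3 total, 3 matched, 0 unmatched
Jobs: 4 total, 3 matched, 1 unmatched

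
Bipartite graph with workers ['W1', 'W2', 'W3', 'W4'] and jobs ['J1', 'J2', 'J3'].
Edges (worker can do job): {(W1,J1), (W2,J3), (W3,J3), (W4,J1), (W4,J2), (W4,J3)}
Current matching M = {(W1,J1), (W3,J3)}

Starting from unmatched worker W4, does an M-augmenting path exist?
Yes: W4 → J2

An M-augmenting path alternates non-matching / matching edges, starting and ending at unmatched vertices.
Path: W4 → J2
(J2 is unmatched in M, so the path is augmenting.)
Flipping edges along this path would increase |M| from 2 to 3.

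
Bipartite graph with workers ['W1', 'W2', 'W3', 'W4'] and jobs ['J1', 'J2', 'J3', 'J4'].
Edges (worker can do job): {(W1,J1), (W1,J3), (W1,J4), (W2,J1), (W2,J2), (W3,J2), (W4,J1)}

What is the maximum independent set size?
Maximum independent set = 5

By König's theorem:
- Min vertex cover = Max matching = 3
- Max independent set = Total vertices - Min vertex cover
- Max independent set = 8 - 3 = 5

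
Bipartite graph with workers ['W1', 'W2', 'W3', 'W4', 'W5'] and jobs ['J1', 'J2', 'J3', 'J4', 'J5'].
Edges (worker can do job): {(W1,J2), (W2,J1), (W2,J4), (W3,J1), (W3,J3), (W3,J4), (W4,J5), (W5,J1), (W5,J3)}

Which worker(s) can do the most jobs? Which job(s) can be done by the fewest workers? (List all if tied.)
Most versatile: W3 (3 jobs); Least covered: J2, J5 (1 workers)

Worker degrees (jobs they can do): W1:1, W2:2, W3:3, W4:1, W5:2
Job degrees (workers who can do it): J1:3, J2:1, J3:2, J4:2, J5:1

Maximum worker degree is 3, achieved by: W3
Minimum job degree is 1, achieved by: J2, J5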